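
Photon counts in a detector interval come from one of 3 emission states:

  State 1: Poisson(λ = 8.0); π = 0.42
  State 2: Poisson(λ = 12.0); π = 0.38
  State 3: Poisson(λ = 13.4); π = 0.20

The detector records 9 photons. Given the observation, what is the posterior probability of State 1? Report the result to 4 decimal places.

0.5376

The responsibility of component k is π_k f_k(x) divided by Σ_j π_j f_j(x).
Evaluate each component's likelihood at the observed value:
  p_1 = 0.124077
  p_2 = 0.0873644
  p_3 = 0.0581613
Prior × likelihood for each component:
  π_1·p_1 = 0.42 × 0.124077 = 0.0521123
  π_2·p_2 = 0.38 × 0.0873644 = 0.0331985
  π_3·p_3 = 0.20 × 0.0581613 = 0.0116323
Denominator: 0.0521123 + 0.0331985 + 0.0116323 = 0.096943
P(State 1 | data) = 0.0521123 / 0.096943 ≈ 0.5376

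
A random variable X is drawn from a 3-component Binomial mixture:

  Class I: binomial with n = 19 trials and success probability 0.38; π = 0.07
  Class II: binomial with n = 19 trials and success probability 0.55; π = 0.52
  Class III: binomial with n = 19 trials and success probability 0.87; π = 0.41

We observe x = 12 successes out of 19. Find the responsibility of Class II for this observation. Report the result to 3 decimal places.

0.955

P(component k | x) = π_k·f_k(x) / marginal(x), where marginal(x) = Σ_j π_j·f_j(x).
Binomial probabilities:
  p_I = C(19,12)·0.38^12·0.62^7 = 50388·9.06574e-06·0.0352161 = 0.0160869
  p_II = C(19,12)·0.55^12·0.45^7 = 50388·0.000766218·0.00373669 = 0.144267
  p_III = C(19,12)·0.87^12·0.13^7 = 50388·0.188032·6.27485e-07 = 0.00594513
Weight by the priors:
  π_I·p_I = 0.07 × 0.0160869 = 0.00112608
  π_II·p_II = 0.52 × 0.144267 = 0.0750188
  π_III·p_III = 0.41 × 0.00594513 = 0.0024375
Marginal: 0.00112608 + 0.0750188 + 0.0024375 = 0.0785824
Responsibility of Class II: 0.0750188 / 0.0785824 ≈ 0.955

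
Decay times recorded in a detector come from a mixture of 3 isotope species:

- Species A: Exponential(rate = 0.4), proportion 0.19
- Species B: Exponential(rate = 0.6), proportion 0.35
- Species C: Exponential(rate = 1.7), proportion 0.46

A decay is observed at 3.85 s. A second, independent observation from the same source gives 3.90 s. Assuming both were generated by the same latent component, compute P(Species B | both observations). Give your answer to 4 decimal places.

0.4675

By Bayes' theorem, P(k | x) = w_k f_k(x) / Σ_j w_j f_j(x).
Since both observations come from the same component, the likelihood for component k is f_k(x₁)·f_k(x₂).
  L_A = [0.0857524] × [0.0840544] = 0.00720787
  L_B = [0.0595568] × [0.0577966] = 0.00344218
  L_C = [0.00244338] × [0.00224428] = 5.48363e-06
Multiply by the mixture weights:
  w_A·L_A = 0.19 × 0.00720787 = 0.0013695
  w_B·L_B = 0.35 × 0.00344218 = 0.00120476
  w_C·L_C = 0.46 × 5.48363e-06 = 2.52247e-06
Sum: 0.0013695 + 0.00120476 + 2.52247e-06 = 0.00257678
So the posterior for Species B is 0.00120476 / 0.00257678 ≈ 0.4675.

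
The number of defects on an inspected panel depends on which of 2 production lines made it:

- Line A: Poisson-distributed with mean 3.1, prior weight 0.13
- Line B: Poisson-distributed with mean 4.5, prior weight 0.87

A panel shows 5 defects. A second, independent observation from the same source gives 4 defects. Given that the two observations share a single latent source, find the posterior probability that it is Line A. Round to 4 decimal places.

Posterior ∝ prior × likelihood, so P(k | x) ∝ π_k f_k(x); normalise over all components.
Since both observations come from the same component, the likelihood for component k is f_k(x₁)·f_k(x₂).
  f_A = [e^(−3.1)·3.1^5/5! = 0.107477] × [0.17335] = 0.018631
  f_B = [e^(−4.5)·4.5^5/5! = 0.170827] × [0.189808] = 0.0324242
Multiply by the mixture weights:
  π_A·f_A = 0.13 × 0.018631 = 0.00242203
  π_B·f_B = 0.87 × 0.0324242 = 0.0282091
Marginal: 0.00242203 + 0.0282091 = 0.0306311
So the posterior for Line A is 0.00242203 / 0.0306311 ≈ 0.0791.

0.0791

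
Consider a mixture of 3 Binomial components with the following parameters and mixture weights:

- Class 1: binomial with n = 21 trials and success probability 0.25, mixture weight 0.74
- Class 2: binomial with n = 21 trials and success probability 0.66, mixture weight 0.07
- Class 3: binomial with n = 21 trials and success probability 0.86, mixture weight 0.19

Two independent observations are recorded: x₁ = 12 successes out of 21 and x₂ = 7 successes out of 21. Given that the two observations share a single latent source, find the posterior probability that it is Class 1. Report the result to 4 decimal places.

Posterior ∝ prior × likelihood, so P(k | x) ∝ π_k f_k(x); normalise over all components.
Since both observations come from the same component, the likelihood for component k is f_k(x₁)·f_k(x₂).
  L_1 = [0.00131545] × [0.126457] = 0.000166348
  L_2 = [0.121922] × [0.00174992] = 0.000213353
  L_3 = [0.00099398] × [4.49559e-08] = 4.46853e-11
Unnormalised posteriors:
  π_1·L_1 = 0.74 × 0.000166348 = 0.000123098
  π_2·L_2 = 0.07 × 0.000213353 = 1.49347e-05
  π_3·L_3 = 0.19 × 4.46853e-11 = 8.4902e-12
Evidence: 0.000123098 + 1.49347e-05 + 8.4902e-12 = 0.000138032
So the posterior for Class 1 is 0.000123098 / 0.000138032 ≈ 0.8918.

0.8918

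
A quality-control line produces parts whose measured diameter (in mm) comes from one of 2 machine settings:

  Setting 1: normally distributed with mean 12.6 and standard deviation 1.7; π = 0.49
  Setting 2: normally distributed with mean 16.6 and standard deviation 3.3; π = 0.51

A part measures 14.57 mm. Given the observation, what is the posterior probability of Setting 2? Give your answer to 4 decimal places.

0.4648

Apply Bayes' rule: the posterior for each component is proportional to its prior times its likelihood at x.
Normal densities:
  f_1 = 0.119911
  f_2 = 0.100052
Prior × likelihood for each component:
  P(Z=1)·f_1 = 0.49 × 0.119911 = 0.0587565
  P(Z=2)·f_2 = 0.51 × 0.100052 = 0.0510264
Marginal: 0.0587565 + 0.0510264 = 0.109783
So the posterior for Setting 2 is 0.0510264 / 0.109783 ≈ 0.4648.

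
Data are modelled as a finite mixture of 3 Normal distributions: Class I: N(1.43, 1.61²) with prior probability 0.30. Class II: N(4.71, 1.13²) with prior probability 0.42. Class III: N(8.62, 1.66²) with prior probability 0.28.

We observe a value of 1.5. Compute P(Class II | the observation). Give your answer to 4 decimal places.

0.0341

Posterior ∝ prior × likelihood, so P(k | x) ∝ P(Z=k) f_k(x); normalise over all components.
Normal densities:
  L_I = 0.247556
  L_II = 0.00624504
  L_III = 2.43206e-05
Weight by the priors:
  P(Z=I)·L_I = 0.30 × 0.247556 = 0.0742668
  P(Z=II)·L_II = 0.42 × 0.00624504 = 0.00262292
  P(Z=III)·L_III = 0.28 × 2.43206e-05 = 6.80976e-06
Sum: 0.0742668 + 0.00262292 + 6.80976e-06 = 0.0768966
P(Class II | the observation) ≈ 0.0341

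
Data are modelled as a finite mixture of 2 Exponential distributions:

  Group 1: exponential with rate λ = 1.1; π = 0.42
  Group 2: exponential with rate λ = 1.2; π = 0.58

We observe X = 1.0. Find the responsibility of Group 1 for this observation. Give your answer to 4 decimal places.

0.4232

Posterior ∝ prior × likelihood, so P(k | x) ∝ P(Z=k) f_k(x); normalise over all components.
Component likelihoods at x = 1.0:
  p_1 = 0.366158
  p_2 = 0.361433
Weight by the priors:
  P(Z=1)·p_1 = 0.42 × 0.366158 = 0.153786
  P(Z=2)·p_2 = 0.58 × 0.361433 = 0.209631
Marginal: 0.153786 + 0.209631 = 0.363418
P(Group 1 | data) ≈ 0.4232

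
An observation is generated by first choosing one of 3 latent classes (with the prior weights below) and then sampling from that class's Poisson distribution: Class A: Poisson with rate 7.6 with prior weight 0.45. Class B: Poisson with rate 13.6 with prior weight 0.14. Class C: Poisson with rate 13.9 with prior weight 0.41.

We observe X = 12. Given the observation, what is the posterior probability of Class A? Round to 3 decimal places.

P(component k | x) = w_k·f_k(x) / marginal(x), where marginal(x) = Σ_j w_j·f_j(x).
Evaluate each component's likelihood at the observed value:
  f_A = 0.0387961
  f_B = 0.103687
  f_C = 0.0998039
Unnormalised posteriors:
  w_A·f_A = 0.45 × 0.0387961 = 0.0174582
  w_B·f_B = 0.14 × 0.103687 = 0.0145162
  w_C·f_C = 0.41 × 0.0998039 = 0.0409196
Marginal: 0.0174582 + 0.0145162 + 0.0409196 = 0.072894
P(Class A | x) = 0.0174582 / 0.072894 ≈ 0.240

0.240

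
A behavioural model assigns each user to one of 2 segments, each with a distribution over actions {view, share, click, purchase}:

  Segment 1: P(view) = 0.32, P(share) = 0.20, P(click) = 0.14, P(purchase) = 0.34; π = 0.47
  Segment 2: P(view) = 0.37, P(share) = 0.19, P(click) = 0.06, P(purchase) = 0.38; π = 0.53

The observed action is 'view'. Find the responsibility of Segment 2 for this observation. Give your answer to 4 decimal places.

Apply Bayes' rule: the posterior for each component is proportional to its prior times its likelihood at x.
Categorical probabilities:
  L_1 = 0.32
  L_2 = 0.37
Multiply by the mixture weights:
  P(Z=1)·L_1 = 0.47 × 0.32 = 0.1504
  P(Z=2)·L_2 = 0.53 × 0.37 = 0.1961
Sum: 0.1504 + 0.1961 = 0.3465
P(Segment 2 | data) = 0.1961 / 0.3465 ≈ 0.5659

0.5659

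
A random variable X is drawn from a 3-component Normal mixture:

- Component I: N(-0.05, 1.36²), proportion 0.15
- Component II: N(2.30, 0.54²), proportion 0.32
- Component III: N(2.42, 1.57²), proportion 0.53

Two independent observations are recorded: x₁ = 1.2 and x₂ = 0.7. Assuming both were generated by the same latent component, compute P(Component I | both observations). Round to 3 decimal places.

Apply Bayes' rule: the posterior for each component is proportional to its prior times its likelihood at x.
Since both observations come from the same component, the likelihood for component k is f_k(x₁)·f_k(x₂).
  L_I = [0.192278] × [0.25196] = 0.0484465
  L_II = [0.0927811] × [0.00916533] = 0.00085037
  L_III = [0.187884] × [0.13944] = 0.0261985
Multiply by the mixture weights:
  π_I·L_I = 0.15 × 0.0484465 = 0.00726698
  π_II·L_II = 0.32 × 0.00085037 = 0.000272118
  π_III·L_III = 0.53 × 0.0261985 = 0.0138852
Normaliser: 0.00726698 + 0.000272118 + 0.0138852 = 0.0214243
P(Component I | x₁,x₂) ≈ 0.339

0.339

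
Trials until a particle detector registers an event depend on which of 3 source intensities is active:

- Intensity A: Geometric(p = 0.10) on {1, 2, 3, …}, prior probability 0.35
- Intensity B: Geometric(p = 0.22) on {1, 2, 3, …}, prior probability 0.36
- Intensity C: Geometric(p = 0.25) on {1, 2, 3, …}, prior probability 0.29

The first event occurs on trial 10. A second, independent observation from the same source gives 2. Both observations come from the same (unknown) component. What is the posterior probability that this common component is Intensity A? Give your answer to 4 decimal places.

The responsibility of component k is π_k f_k(x) divided by Σ_j π_j f_j(x).
Since both observations come from the same component, the likelihood for component k is f_k(x₁)·f_k(x₂).
  L_A = [0.038742] × [0.09] = 0.00348678
  L_B = [0.0235112] × [0.1716] = 0.00403452
  L_C = [0.0187712] × [0.1875] = 0.00351959
Unnormalised posteriors:
  π_A·L_A = 0.35 × 0.00348678 = 0.00122037
  π_B·L_B = 0.36 × 0.00403452 = 0.00145243
  π_C·L_C = 0.29 × 0.00351959 = 0.00102068
Normaliser: 0.00122037 + 0.00145243 + 0.00102068 = 0.00369348
P(Intensity A | x₁,x₂) = 0.00122037 / 0.00369348 ≈ 0.3304

0.3304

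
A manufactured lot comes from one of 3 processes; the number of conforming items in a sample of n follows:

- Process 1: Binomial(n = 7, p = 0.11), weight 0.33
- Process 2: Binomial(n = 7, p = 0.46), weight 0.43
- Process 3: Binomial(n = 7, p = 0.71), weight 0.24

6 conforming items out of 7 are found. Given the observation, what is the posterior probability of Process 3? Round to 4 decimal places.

0.8021

Posterior ∝ prior × likelihood, so P(k | x) ∝ π_k f_k(x); normalise over all components.
Evaluate each component's likelihood at the observed value:
  p_1 = 1.10368e-05
  p_2 = 0.0358128
  p_3 = 0.260044
Weight by the priors:
  π_1·p_1 = 0.33 × 1.10368e-05 = 3.64215e-06
  π_2·p_2 = 0.43 × 0.0358128 = 0.0153995
  π_3·p_3 = 0.24 × 0.260044 = 0.0624105
Evidence: 3.64215e-06 + 0.0153995 + 0.0624105 = 0.0778136
So the posterior for Process 3 is 0.0624105 / 0.0778136 ≈ 0.8021.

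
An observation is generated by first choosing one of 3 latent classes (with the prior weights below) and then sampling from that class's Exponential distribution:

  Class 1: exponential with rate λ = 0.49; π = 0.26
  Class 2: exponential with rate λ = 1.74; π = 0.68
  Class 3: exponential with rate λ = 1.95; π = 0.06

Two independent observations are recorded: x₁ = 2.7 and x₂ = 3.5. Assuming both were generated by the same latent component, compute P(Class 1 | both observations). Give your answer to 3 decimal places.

P(component k | x) = π_k·f_k(x) / marginal(x), where marginal(x) = Σ_j π_j·f_j(x).
Since both observations come from the same component, the likelihood for component k is f_k(x₁)·f_k(x₂).
  p_1 = [0.49·e^(−0.49·2.7) = 0.49·e^(−1.3230) = 0.130504] × [0.0881822] = 0.0115082
  p_2 = [1.74·e^(−1.74·2.7) = 1.74·e^(−4.6980) = 0.0158575] × [0.00394181] = 6.25071e-05
  p_3 = [1.95·e^(−1.95·2.7) = 1.95·e^(−5.2650) = 0.0100803] × [0.00211824] = 2.13525e-05
Prior × likelihood for each component:
  π_1·p_1 = 0.26 × 0.0115082 = 0.00299212
  π_2·p_2 = 0.68 × 6.25071e-05 = 4.25049e-05
  π_3·p_3 = 0.06 × 2.13525e-05 = 1.28115e-06
Sum: 0.00299212 + 4.25049e-05 + 1.28115e-06 = 0.00303591
P(Class 1 | x) = 0.00299212 / 0.00303591 ≈ 0.986

0.986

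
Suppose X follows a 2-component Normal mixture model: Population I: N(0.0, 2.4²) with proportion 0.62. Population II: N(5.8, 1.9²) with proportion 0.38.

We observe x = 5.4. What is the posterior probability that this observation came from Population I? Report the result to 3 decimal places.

0.095

P(component k | x) = P(Z=k)·f_k(x) / marginal(x), where marginal(x) = Σ_j P(Z=j)·f_j(x).
Evaluate each component's likelihood at the observed value:
  p_I = (1/(2.4·√(2π)))·exp(−(5.4−0.0)²/(2·2.4²)) = 0.166226·exp(-2.53125) = 0.0132249
  p_II = (1/(1.9·√(2π)))·exp(−(5.4−5.8)²/(2·1.9²)) = 0.209970·exp(-0.02216) = 0.205368
Prior × likelihood for each component:
  P(Z=I)·p_I = 0.62 × 0.0132249 = 0.00819941
  P(Z=II)·p_II = 0.38 × 0.205368 = 0.0780397
Sum: 0.00819941 + 0.0780397 = 0.0862391
P(Population I | the observation) ≈ 0.095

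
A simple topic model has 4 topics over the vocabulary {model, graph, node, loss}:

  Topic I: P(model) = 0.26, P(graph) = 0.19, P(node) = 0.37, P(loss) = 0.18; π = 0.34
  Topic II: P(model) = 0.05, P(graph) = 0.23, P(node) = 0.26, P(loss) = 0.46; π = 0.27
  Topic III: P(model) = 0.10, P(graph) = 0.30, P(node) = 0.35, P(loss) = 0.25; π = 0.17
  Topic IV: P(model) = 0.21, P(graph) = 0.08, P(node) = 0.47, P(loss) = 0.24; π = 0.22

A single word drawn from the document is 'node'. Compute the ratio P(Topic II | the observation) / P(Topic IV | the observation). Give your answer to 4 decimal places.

0.6789

Posterior odds = (π_i f_i(x)) / (π_j f_j(x)); the normalising sum cancels.
Evaluate each component's likelihood at the observed value:
  f_I = 0.37
  f_II = 0.26
  f_III = 0.35
  f_IV = 0.47
0.0702 / 0.1034 ≈ 0.6789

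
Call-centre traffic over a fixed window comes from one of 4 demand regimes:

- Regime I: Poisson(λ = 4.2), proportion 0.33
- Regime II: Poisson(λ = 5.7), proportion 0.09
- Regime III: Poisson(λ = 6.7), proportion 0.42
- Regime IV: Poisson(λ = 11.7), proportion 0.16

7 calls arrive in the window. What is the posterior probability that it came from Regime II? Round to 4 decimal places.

The responsibility of component k is P(Z=k) f_k(x) divided by Σ_j P(Z=j) f_j(x).
Evaluate each component's likelihood at the observed value:
  p_I = e^(−4.2)·4.2^7/7! = 0.0685927
  p_II = e^(−5.7)·5.7^7/7! = 0.129782
  p_III = e^(−6.7)·6.7^7/7! = 0.14802
  p_IV = e^(−11.7)·11.7^7/7! = 0.0493884
Unnormalised posteriors:
  P(Z=I)·p_I = 0.33 × 0.0685927 = 0.0226356
  P(Z=II)·p_II = 0.09 × 0.129782 = 0.0116804
  P(Z=III)·p_III = 0.42 × 0.14802 = 0.0621684
  P(Z=IV)·p_IV = 0.16 × 0.0493884 = 0.00790215
Evidence: 0.0226356 + 0.0116804 + 0.0621684 + 0.00790215 = 0.104386
P(Regime II | the observation) = 0.0116804 / 0.104386 ≈ 0.1119

0.1119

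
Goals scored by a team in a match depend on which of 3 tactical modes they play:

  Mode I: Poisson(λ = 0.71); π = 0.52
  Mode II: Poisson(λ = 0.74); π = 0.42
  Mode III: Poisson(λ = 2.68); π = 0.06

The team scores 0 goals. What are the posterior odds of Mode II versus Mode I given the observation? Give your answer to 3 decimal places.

0.784

The posterior odds equal the prior odds times the likelihood ratio: (π_i/π_j)·(f_i(x)/f_j(x)).
Evaluate each component's likelihood at the observed value:
  p_I = e^(−0.71)·0.71^0/0! = 0.491644
  p_II = e^(−0.74)·0.74^0/0! = 0.477114
  p_III = e^(−2.68)·2.68^0/0! = 0.0685632
Odds = (0.42/0.52) × (0.477114/0.491644) = 0.807692 × 0.970446 ≈ 0.784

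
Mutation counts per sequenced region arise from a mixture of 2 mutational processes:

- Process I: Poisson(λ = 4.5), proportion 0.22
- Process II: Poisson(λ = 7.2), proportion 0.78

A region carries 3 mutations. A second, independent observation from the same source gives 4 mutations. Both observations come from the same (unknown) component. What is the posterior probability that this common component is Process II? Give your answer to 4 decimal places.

The responsibility of component k is w_k f_k(x) divided by Σ_j w_j f_j(x).
Since both observations come from the same component, the likelihood for component k is f_k(x₁)·f_k(x₂).
  p_I = [0.168718] × [0.189808] = 0.0320239
  p_II = [0.0464436] × [0.0835985] = 0.00388262
Weight by the priors:
  w_I·p_I = 0.22 × 0.0320239 = 0.00704527
  w_II·p_II = 0.78 × 0.00388262 = 0.00302844
Normaliser: 0.00704527 + 0.00302844 = 0.0100737
Responsibility of Process II: 0.00302844 / 0.0100737 ≈ 0.3006

0.3006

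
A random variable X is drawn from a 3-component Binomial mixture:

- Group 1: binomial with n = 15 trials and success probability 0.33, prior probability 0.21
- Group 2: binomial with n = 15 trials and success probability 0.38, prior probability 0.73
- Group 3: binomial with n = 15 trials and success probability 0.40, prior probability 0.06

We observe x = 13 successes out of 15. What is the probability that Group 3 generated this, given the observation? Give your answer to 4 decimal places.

The responsibility of component k is w_k f_k(x) divided by Σ_j w_j f_j(x).
Binomial probabilities:
  f_1 = C(15,13)·0.33^13·0.67^2 = 105·5.50404e-07·0.4489 = 2.5943e-05
  f_2 = C(15,13)·0.38^13·0.62^2 = 105·3.44498e-06·0.3844 = 0.000139046
  f_3 = C(15,13)·0.40^13·0.60^2 = 105·6.71089e-06·0.36 = 0.000253672
Weight by the priors:
  w_1·f_1 = 0.21 × 2.5943e-05 = 5.44803e-06
  w_2·f_2 = 0.73 × 0.000139046 = 0.000101504
  w_3·f_3 = 0.06 × 0.000253672 = 1.52203e-05
Sum: 5.44803e-06 + 0.000101504 + 1.52203e-05 = 0.000122172
So the posterior for Group 3 is 1.52203e-05 / 0.000122172 ≈ 0.1246.

0.1246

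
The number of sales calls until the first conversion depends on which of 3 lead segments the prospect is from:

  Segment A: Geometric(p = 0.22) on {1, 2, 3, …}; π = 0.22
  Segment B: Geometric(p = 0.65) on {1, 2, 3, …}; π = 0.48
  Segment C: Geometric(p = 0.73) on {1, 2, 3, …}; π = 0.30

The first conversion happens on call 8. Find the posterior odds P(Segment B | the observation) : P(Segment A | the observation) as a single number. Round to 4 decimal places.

0.0236

Since P(k|x) ∝ π_k f_k(x), the posterior odds are π_i f_i(x) / (π_j f_j(x)).
Component likelihoods at x = 8:
  f_A = 0.22·(1−0.22)^7 = 0.22·0.175656 = 0.0386443
  f_B = 0.65·(1−0.65)^7 = 0.65·0.000643393 = 0.000418205
  f_C = 0.73·(1−0.73)^7 = 0.73·0.000104604 = 7.63606e-05
Odds = (0.48/0.22) × (0.000418205/0.0386443) = 2.18182 × 0.0108219 ≈ 0.0236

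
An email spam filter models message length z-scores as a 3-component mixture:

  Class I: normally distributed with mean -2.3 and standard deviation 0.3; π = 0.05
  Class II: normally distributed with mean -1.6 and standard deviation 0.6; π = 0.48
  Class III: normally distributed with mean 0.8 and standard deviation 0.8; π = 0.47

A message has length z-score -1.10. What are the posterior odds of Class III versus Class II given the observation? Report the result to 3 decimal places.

0.062

Posterior odds = (π_i f_i(x)) / (π_j f_j(x)); the normalising sum cancels.
Component likelihoods at x = -1.10:
  f_I = (1/(0.3·√(2π)))·exp(−(-1.10−-2.3)²/(2·0.3²)) = 1.329808·exp(-8.00000) = 0.000446101
  f_II = (1/(0.6·√(2π)))·exp(−(-1.10−-1.6)²/(2·0.6²)) = 0.664904·exp(-0.34722) = 0.469853
  f_III = (1/(0.8·√(2π)))·exp(−(-1.10−0.8)²/(2·0.8²)) = 0.498678·exp(-2.82031) = 0.0297149
0.013966 / 0.22553 ≈ 0.062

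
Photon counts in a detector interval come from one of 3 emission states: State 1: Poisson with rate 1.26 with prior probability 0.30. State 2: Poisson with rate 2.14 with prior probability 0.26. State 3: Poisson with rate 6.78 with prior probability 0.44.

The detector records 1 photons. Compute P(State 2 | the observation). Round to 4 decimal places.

0.3718

Posterior ∝ prior × likelihood, so P(k | x) ∝ π_k f_k(x); normalise over all components.
Component likelihoods at x = 1 photons:
  f_1 = 0.357404
  f_2 = 0.251781
  f_3 = 0.00770394
Unnormalised posteriors:
  π_1·f_1 = 0.30 × 0.357404 = 0.107221
  π_2·f_2 = 0.26 × 0.251781 = 0.0654632
  π_3·f_3 = 0.44 × 0.00770394 = 0.00338974
Evidence: 0.107221 + 0.0654632 + 0.00338974 = 0.176074
Responsibility of State 2: 0.0654632 / 0.176074 ≈ 0.3718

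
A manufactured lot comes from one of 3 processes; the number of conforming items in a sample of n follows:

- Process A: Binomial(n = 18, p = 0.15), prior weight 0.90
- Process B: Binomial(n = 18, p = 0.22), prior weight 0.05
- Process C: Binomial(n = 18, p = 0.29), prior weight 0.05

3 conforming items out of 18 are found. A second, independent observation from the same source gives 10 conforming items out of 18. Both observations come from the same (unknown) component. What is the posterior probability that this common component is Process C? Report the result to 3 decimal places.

0.688

P(component k | x) = π_k·f_k(x) / marginal(x), where marginal(x) = Σ_j π_j·f_j(x).
Since both observations come from the same component, the likelihood for component k is f_k(x₁)·f_k(x₂).
  p_A = [0.240574] × [6.87577e-05] = 1.65413e-05
  p_B = [0.209111] × [0.00159236] = 0.00033298
  p_C = [0.116885] × [0.0118879] = 0.00138952
Weight by the priors:
  π_A·p_A = 0.90 × 1.65413e-05 = 1.48872e-05
  π_B·p_B = 0.05 × 0.00033298 = 1.6649e-05
  π_C·p_C = 0.05 × 0.00138952 = 6.94758e-05
Evidence: 1.48872e-05 + 1.6649e-05 + 6.94758e-05 = 0.000101012
Responsibility of Process C: 6.94758e-05 / 0.000101012 ≈ 0.688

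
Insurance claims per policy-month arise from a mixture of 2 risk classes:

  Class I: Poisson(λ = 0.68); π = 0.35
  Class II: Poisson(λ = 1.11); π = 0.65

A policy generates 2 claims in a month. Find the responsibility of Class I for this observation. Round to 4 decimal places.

Apply Bayes' rule: the posterior for each component is proportional to its prior times its likelihood at x.
Poisson probabilities:
  f_I = 0.11713
  f_II = 0.203025
Multiply by the mixture weights:
  π_I·f_I = 0.35 × 0.11713 = 0.0409954
  π_II·f_II = 0.65 × 0.203025 = 0.131966
Marginal: 0.0409954 + 0.131966 = 0.172962
Responsibility of Class I: 0.0409954 / 0.172962 ≈ 0.2370

0.2370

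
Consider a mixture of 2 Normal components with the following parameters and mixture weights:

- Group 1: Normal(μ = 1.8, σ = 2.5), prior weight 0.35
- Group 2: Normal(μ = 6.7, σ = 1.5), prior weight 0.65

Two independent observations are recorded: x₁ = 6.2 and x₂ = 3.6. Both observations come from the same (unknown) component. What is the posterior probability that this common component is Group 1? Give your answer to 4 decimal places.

0.2214

P(component k | x) = π_k·f_k(x) / marginal(x), where marginal(x) = Σ_j π_j·f_j(x).
Since both observations come from the same component, the likelihood for component k is f_k(x₁)·f_k(x₂).
  L_1 = [(1/(2.5·√(2π)))·exp(−(6.2−1.8)²/(2·2.5²)) = 0.159577·exp(-1.54880) = 0.0339105] × [0.123141] = 0.00417576
  L_2 = [(1/(1.5·√(2π)))·exp(−(6.2−6.7)²/(2·1.5²)) = 0.265962·exp(-0.05556) = 0.251589] × [0.031431] = 0.0079077
Prior × likelihood for each component:
  π_1·L_1 = 0.35 × 0.00417576 = 0.00146152
  π_2·L_2 = 0.65 × 0.0079077 = 0.00514
Sum: 0.00146152 + 0.00514 = 0.00660152
Responsibility of Group 1: 0.00146152 / 0.00660152 ≈ 0.2214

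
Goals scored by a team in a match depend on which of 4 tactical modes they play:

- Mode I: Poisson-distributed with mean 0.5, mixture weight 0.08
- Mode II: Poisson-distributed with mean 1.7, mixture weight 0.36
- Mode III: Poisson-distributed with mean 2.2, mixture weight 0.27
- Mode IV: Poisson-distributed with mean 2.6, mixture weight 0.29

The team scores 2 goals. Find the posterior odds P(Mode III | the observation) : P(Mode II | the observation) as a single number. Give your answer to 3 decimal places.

Only the two components matter; the odds are (P(Z=i) f_i(x)) / (P(Z=j) f_j(x)).
Poisson probabilities:
  L_I = e^(−0.5)·0.5^2/2! = 0.0758163
  L_II = e^(−1.7)·1.7^2/2! = 0.263978
  L_III = e^(−2.2)·2.2^2/2! = 0.268144
  L_IV = e^(−2.6)·2.6^2/2! = 0.251045
0.0723988 / 0.095032 ≈ 0.762

0.762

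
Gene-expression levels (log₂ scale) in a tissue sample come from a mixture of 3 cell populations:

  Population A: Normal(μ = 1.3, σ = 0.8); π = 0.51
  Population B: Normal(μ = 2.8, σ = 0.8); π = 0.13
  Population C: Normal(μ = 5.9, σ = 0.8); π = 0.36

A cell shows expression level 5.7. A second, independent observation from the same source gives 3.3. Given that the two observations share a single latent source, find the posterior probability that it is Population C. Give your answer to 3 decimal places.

The responsibility of component k is π_k f_k(x) divided by Σ_j π_j f_j(x).
Since both observations come from the same component, the likelihood for component k is f_k(x₁)·f_k(x₂).
  p_A = [(1/(0.8·√(2π)))·exp(−(5.7−1.3)²/(2·0.8²)) = 0.498678·exp(-15.12500) = 1.34622e-07] × [0.0219104] = 2.94962e-09
  p_B = [(1/(0.8·√(2π)))·exp(−(5.7−2.8)²/(2·0.8²)) = 0.498678·exp(-6.57031) = 0.000698827] × [0.410201] = 0.00028666
  p_C = [(1/(0.8·√(2π)))·exp(−(5.7−5.9)²/(2·0.8²)) = 0.498678·exp(-0.03125) = 0.483335] × [0.00253631] = 0.00122589
Unnormalised posteriors:
  π_A·p_A = 0.51 × 2.94962e-09 = 1.50431e-09
  π_B·p_B = 0.13 × 0.00028666 = 3.72658e-05
  π_C·p_C = 0.36 × 0.00122589 = 0.00044132
Sum: 1.50431e-09 + 3.72658e-05 + 0.00044132 = 0.000478587
Responsibility of Population C: 0.00044132 / 0.000478587 ≈ 0.922

0.922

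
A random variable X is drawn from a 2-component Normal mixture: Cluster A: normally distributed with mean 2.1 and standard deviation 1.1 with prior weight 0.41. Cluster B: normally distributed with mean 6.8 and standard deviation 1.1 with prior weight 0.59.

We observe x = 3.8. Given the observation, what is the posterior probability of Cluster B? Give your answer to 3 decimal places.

0.103

The responsibility of component k is π_k f_k(x) divided by Σ_j π_j f_j(x).
Normal densities:
  L_A = (1/(1.1·√(2π)))·exp(−(3.8−2.1)²/(2·1.1²)) = 0.362675·exp(-1.19421) = 0.109869
  L_B = (1/(1.1·√(2π)))·exp(−(3.8−6.8)²/(2·1.1²)) = 0.362675·exp(-3.71901) = 0.00879777
Multiply by the mixture weights:
  π_A·L_A = 0.41 × 0.109869 = 0.0450464
  π_B·L_B = 0.59 × 0.00879777 = 0.00519068
Marginal: 0.0450464 + 0.00519068 = 0.0502371
P(Cluster B | the observation) = 0.00519068 / 0.0502371 ≈ 0.103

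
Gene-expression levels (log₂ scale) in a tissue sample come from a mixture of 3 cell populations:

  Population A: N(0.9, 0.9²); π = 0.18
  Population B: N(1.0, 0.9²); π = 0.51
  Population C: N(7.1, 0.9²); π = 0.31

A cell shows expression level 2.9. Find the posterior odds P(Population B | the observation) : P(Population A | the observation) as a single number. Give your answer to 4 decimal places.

Only the two components matter; the odds are (P(Z=i) f_i(x)) / (P(Z=j) f_j(x)).
Component likelihoods at x = 2.9:
  p_A = 0.0375263
  p_B = 0.0477406
  p_C = 8.27338e-06
0.0243477 / 0.00675473 ≈ 3.6045

3.6045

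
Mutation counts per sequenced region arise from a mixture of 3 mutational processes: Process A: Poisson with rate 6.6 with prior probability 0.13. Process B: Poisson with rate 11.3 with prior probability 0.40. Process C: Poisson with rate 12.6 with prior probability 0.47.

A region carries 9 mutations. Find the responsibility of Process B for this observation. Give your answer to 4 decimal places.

The responsibility of component k is π_k f_k(x) divided by Σ_j π_j f_j(x).
Component likelihoods at x = 9 mutations:
  f_A = 0.0890818
  f_B = 0.102427
  f_C = 0.0743809
Prior × likelihood for each component:
  π_A·f_A = 0.13 × 0.0890818 = 0.0115806
  π_B·f_B = 0.40 × 0.102427 = 0.0409709
  π_C·f_C = 0.47 × 0.0743809 = 0.034959
Denominator: 0.0115806 + 0.0409709 + 0.034959 = 0.0875105
P(Process B | 9 mutations) ≈ 0.4682

0.4682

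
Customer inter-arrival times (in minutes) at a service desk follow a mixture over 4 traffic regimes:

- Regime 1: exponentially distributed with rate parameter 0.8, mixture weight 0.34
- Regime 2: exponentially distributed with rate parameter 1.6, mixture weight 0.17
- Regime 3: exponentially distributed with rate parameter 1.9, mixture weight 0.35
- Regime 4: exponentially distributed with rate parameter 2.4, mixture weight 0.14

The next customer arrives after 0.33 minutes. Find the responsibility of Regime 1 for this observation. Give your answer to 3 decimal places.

0.238

P(component k | x) = π_k·f_k(x) / marginal(x), where marginal(x) = Σ_j π_j·f_j(x).
Evaluate each component's likelihood at the observed value:
  f_1 = 0.8·e^(−0.8·0.33) = 0.8·e^(−0.2640) = 0.614379
  f_2 = 1.6·e^(−1.6·0.33) = 1.6·e^(−0.5280) = 0.943653
  f_3 = 1.9·e^(−1.9·0.33) = 1.9·e^(−0.6270) = 1.01496
  f_4 = 2.4·e^(−2.4·0.33) = 2.4·e^(−0.7920) = 1.08705
Unnormalised posteriors:
  π_1·f_1 = 0.34 × 0.614379 = 0.208889
  π_2·f_2 = 0.17 × 0.943653 = 0.160421
  π_3·f_3 = 0.35 × 1.01496 = 0.355238
  π_4·f_4 = 0.14 × 1.08705 = 0.152187
Sum: 0.208889 + 0.160421 + 0.355238 + 0.152187 = 0.876735
P(Regime 1 | data) ≈ 0.238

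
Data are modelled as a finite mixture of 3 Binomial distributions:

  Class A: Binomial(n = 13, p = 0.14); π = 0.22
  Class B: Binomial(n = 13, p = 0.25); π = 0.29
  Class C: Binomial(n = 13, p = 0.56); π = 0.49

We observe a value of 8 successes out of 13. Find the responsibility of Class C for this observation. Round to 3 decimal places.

Apply Bayes' rule: the posterior for each component is proportional to its prior times its likelihood at x.
Component likelihoods at x = 8 successes out of 13:
  p_A = C(13,8)·0.14^8·0.86^5 = 1287·1.47579e-07·0.470427 = 8.93501e-05
  p_B = C(13,8)·0.25^8·0.75^5 = 1287·1.52588e-05·0.237305 = 0.0046602
  p_C = C(13,8)·0.56^8·0.44^5 = 1287·0.00967173·0.0164916 = 0.20528
Prior × likelihood for each component:
  π_A·p_A = 0.22 × 8.93501e-05 = 1.9657e-05
  π_B·p_B = 0.29 × 0.0046602 = 0.00135146
  π_C·p_C = 0.49 × 0.20528 = 0.100587
Denominator: 1.9657e-05 + 0.00135146 + 0.100587 = 0.101958
Responsibility of Class C: 0.100587 / 0.101958 ≈ 0.987

0.987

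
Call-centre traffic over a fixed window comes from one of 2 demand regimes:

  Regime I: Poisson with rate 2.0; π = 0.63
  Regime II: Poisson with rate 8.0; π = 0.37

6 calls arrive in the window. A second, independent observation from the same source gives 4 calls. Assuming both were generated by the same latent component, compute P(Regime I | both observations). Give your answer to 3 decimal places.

P(component k | x) = π_k·f_k(x) / marginal(x), where marginal(x) = Σ_j π_j·f_j(x).
Since both observations come from the same component, the likelihood for component k is f_k(x₁)·f_k(x₂).
  p_I = [e^(−2.0)·2.0^6/6! = 0.0120298] × [0.0902235] = 0.00108537
  p_II = [e^(−8.0)·8.0^6/6! = 0.122138] × [0.0572523] = 0.00699269
Prior × likelihood for each component:
  π_I·p_I = 0.63 × 0.00108537 = 0.000683784
  π_II·p_II = 0.37 × 0.00699269 = 0.0025873
Marginal: 0.000683784 + 0.0025873 = 0.00327108
So the posterior for Regime I is 0.000683784 / 0.00327108 ≈ 0.209.

0.209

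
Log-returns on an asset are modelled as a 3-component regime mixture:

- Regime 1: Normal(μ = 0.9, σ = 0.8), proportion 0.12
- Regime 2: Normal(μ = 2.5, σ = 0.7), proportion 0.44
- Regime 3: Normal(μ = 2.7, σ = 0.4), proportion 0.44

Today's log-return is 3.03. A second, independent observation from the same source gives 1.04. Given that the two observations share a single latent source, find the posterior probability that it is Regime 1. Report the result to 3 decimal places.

0.065

The responsibility of component k is π_k f_k(x) divided by Σ_j π_j f_j(x).
Since both observations come from the same component, the likelihood for component k is f_k(x₁)·f_k(x₂).
  f_1 = [(1/(0.8·√(2π)))·exp(−(3.03−0.9)²/(2·0.8²)) = 0.498678·exp(-3.54445) = 0.014404] × [0.4911] = 0.00707381
  f_2 = [(1/(0.7·√(2π)))·exp(−(3.03−2.5)²/(2·0.7²)) = 0.569918·exp(-0.28663) = 0.427887] × [0.0647407] = 0.0277017
  f_3 = [(1/(0.4·√(2π)))·exp(−(3.03−2.7)²/(2·0.4²)) = 0.997356·exp(-0.34031) = 0.709666] × [0.000181565] = 0.00012885
Unnormalised posteriors:
  π_1·f_1 = 0.12 × 0.00707381 = 0.000848858
  π_2·f_2 = 0.44 × 0.0277017 = 0.0121887
  π_3·f_3 = 0.44 × 0.00012885 = 5.66942e-05
Sum: 0.000848858 + 0.0121887 + 5.66942e-05 = 0.0130943
P(Regime 1 | data) = 0.000848858 / 0.0130943 ≈ 0.065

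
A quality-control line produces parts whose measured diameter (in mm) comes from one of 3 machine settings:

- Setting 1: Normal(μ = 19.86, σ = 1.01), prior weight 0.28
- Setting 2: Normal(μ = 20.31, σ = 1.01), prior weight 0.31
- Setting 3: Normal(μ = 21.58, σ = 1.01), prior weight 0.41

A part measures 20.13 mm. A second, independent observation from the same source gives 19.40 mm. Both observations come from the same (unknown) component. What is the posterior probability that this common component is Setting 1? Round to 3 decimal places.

0.528

Posterior ∝ prior × likelihood, so P(k | x) ∝ π_k f_k(x); normalise over all components.
Since both observations come from the same component, the likelihood for component k is f_k(x₁)·f_k(x₂).
  L_1 = [0.381128] × [0.356078] = 0.135711
  L_2 = [0.388769] × [0.263216] = 0.10233
  L_3 = [0.140939] × [0.0384549] = 0.00541982
Multiply by the mixture weights:
  π_1·L_1 = 0.28 × 0.135711 = 0.0379992
  π_2·L_2 = 0.31 × 0.10233 = 0.0317224
  π_3·L_3 = 0.41 × 0.00541982 = 0.00222212
Normaliser: 0.0379992 + 0.0317224 + 0.00222212 = 0.0719437
P(Setting 1 | data) ≈ 0.528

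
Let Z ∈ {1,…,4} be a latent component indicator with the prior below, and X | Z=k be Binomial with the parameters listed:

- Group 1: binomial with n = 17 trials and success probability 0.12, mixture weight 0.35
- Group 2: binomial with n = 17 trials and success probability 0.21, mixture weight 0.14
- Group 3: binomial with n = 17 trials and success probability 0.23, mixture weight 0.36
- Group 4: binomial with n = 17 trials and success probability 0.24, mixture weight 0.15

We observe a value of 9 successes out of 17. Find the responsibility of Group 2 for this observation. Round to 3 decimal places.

Posterior ∝ prior × likelihood, so P(k | x) ∝ π_k f_k(x); normalise over all components.
Component likelihoods at x = 9 successes out of 17:
  L_1 = C(17,9)·0.12^9·0.88^8 = 24310·5.15978e-09·0.359635 = 4.51105e-05
  L_2 = C(17,9)·0.21^9·0.79^8 = 24310·7.9428e-07·0.151711 = 0.00292938
  L_3 = C(17,9)·0.23^9·0.77^8 = 24310·1.80115e-06·0.123574 = 0.0054108
  L_4 = C(17,9)·0.24^9·0.76^8 = 24310·2.64181e-06·0.111303 = 0.00714817
Unnormalised posteriors:
  π_1·L_1 = 0.35 × 4.51105e-05 = 1.57887e-05
  π_2·L_2 = 0.14 × 0.00292938 = 0.000410113
  π_3·L_3 = 0.36 × 0.0054108 = 0.00194789
  π_4·L_4 = 0.15 × 0.00714817 = 0.00107223
Marginal: 1.57887e-05 + 0.000410113 + 0.00194789 + 0.00107223 = 0.00344601
P(Group 2 | data) = 0.000410113 / 0.00344601 ≈ 0.119

0.119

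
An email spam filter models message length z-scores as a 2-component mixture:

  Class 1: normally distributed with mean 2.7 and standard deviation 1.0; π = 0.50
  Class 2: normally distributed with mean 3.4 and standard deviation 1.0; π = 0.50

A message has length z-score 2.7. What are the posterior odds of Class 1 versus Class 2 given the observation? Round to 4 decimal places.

1.2776

Only the two components matter; the odds are (w_i f_i(x)) / (w_j f_j(x)).
Component likelihoods at x = 2.7:
  L_1 = (1/(1.0·√(2π)))·exp(−(2.7−2.7)²/(2·1.0²)) = 0.398942·exp(-0.00000) = 0.398942
  L_2 = (1/(1.0·√(2π)))·exp(−(2.7−3.4)²/(2·1.0²)) = 0.398942·exp(-0.24500) = 0.312254
Posterior odds = (w_1·L_1) / (w_2·L_2) = (0.50·0.398942) / (0.50·0.312254) = 0.199471 / 0.156127 ≈ 1.2776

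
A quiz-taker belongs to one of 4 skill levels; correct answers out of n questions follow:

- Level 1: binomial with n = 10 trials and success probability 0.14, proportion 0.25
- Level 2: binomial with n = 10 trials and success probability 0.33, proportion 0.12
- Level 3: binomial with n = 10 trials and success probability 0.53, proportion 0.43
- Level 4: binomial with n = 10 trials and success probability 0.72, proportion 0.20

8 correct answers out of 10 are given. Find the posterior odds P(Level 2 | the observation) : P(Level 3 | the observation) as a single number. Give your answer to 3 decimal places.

Since P(k|x) ∝ P(Z=k) f_k(x), the posterior odds are P(Z=i) f_i(x) / (P(Z=j) f_j(x)).
Component likelihoods at x = 8 correct answers out of 10:
  L_1 = C(10,8)·0.14^8·0.86^2 = 45·1.47579e-07·0.7396 = 4.91172e-06
  L_2 = C(10,8)·0.33^8·0.67^2 = 45·0.000140641·0.4489 = 0.00284102
  L_3 = C(10,8)·0.53^8·0.47^2 = 45·0.00622597·0.2209 = 0.0618892
  L_4 = C(10,8)·0.72^8·0.28^2 = 45·0.0722204·0.0784 = 0.254794
Posterior odds = (P(Z=2)·L_2) / (P(Z=3)·L_3) = (0.12·0.00284102) / (0.43·0.0618892) = 0.000340922 / 0.0266124 ≈ 0.013

0.013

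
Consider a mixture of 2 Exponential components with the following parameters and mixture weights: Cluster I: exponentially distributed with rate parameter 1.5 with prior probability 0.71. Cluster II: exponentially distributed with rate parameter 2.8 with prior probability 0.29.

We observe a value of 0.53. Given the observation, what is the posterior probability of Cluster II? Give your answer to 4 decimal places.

0.2768

By Bayes' theorem, P(k | x) = π_k f_k(x) / Σ_j π_j f_j(x).
Component likelihoods at x = 0.53:
  f_I = 1.5·e^(−1.5·0.53) = 1.5·e^(−0.7950) = 0.677372
  f_II = 2.8·e^(−2.8·0.53) = 2.8·e^(−1.4840) = 0.634841
Multiply by the mixture weights:
  π_I·f_I = 0.71 × 0.677372 = 0.480934
  π_II·f_II = 0.29 × 0.634841 = 0.184104
Denominator: 0.480934 + 0.184104 = 0.665038
P(Cluster II | the observation) = 0.184104 / 0.665038 ≈ 0.2768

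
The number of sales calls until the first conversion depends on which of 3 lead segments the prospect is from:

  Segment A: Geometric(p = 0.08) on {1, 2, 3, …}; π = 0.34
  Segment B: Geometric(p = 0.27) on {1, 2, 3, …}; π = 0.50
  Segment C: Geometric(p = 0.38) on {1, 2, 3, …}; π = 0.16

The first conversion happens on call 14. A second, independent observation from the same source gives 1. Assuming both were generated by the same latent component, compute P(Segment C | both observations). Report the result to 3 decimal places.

By Bayes' theorem, P(k | x) = P(Z=k) f_k(x) / Σ_j P(Z=j) f_j(x).
Since both observations come from the same component, the likelihood for component k is f_k(x₁)·f_k(x₂).
  p_A = [0.0270602] × [0.08] = 0.00216482
  p_B = [0.00451399] × [0.27] = 0.00121878
  p_C = [0.000760108] × [0.38] = 0.000288841
Multiply by the mixture weights:
  P(Z=A)·p_A = 0.34 × 0.00216482 = 0.000736039
  P(Z=B)·p_B = 0.50 × 0.00121878 = 0.000609389
  P(Z=C)·p_C = 0.16 × 0.000288841 = 4.62146e-05
Evidence: 0.000736039 + 0.000609389 + 4.62146e-05 = 0.00139164
P(Segment C | x₁,x₂) = 4.62146e-05 / 0.00139164 ≈ 0.033

0.033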